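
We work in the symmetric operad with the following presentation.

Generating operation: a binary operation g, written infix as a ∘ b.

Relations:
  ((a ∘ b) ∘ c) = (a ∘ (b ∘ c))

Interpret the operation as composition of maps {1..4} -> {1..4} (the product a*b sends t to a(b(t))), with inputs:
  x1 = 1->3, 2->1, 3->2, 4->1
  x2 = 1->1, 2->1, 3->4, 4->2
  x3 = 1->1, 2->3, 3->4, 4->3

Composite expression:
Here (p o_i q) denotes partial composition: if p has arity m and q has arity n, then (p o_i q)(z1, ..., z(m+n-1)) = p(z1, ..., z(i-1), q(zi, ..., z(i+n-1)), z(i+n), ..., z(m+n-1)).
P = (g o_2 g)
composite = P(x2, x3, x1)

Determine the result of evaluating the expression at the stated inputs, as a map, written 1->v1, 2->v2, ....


(x3 ∘ x1) = 1->4, 2->1, 3->3, 4->1
(x2 ∘ (x3 ∘ x1)) = 1->2, 2->1, 3->4, 4->1

1->2, 2->1, 3->4, 4->1


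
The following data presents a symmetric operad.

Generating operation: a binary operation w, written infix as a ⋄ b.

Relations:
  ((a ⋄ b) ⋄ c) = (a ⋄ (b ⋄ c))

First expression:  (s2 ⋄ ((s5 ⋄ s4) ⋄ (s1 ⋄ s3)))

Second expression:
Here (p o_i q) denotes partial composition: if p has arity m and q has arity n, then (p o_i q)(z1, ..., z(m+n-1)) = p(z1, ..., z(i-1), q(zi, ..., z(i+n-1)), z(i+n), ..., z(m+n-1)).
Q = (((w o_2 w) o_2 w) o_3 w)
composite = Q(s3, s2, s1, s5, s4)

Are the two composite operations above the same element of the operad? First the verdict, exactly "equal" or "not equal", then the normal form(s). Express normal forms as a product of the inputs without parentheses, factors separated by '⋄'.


not equal: they reduce to s2 ⋄ s5 ⋄ s4 ⋄ s1 ⋄ s3 and s3 ⋄ s2 ⋄ s1 ⋄ s5 ⋄ s4


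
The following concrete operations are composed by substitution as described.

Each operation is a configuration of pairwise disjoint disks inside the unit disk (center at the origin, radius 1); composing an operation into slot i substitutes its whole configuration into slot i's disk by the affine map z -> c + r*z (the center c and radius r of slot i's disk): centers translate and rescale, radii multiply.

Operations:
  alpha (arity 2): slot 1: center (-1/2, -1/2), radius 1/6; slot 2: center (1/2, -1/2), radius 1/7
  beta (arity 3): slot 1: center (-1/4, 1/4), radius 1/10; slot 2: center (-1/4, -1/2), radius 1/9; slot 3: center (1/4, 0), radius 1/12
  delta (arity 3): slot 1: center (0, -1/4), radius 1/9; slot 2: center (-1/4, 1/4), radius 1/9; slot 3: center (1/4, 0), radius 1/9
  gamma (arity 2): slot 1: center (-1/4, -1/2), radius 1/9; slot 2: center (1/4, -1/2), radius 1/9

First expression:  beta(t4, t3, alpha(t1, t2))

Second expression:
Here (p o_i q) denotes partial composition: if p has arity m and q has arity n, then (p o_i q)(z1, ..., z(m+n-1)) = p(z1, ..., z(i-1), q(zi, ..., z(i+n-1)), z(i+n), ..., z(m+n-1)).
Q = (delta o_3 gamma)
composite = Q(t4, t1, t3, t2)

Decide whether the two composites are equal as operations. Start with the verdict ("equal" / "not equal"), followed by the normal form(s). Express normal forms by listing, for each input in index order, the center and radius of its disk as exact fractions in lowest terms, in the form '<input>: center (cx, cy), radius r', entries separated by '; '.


Normal form of the first expression: t1: center (5/24, -1/24), radius 1/72; t2: center (7/24, -1/24), radius 1/84; t3: center (-1/4, -1/2), radius 1/9; t4: center (-1/4, 1/4), radius 1/10
Normal form of the second expression: t1: center (-1/4, 1/4), radius 1/9; t2: center (5/18, -1/18), radius 1/81; t3: center (2/9, -1/18), radius 1/81; t4: center (0, -1/4), radius 1/9
Different reductions; not equal.

not equal; the first gives t1: center (5/24, -1/24), radius 1/72; t2: center (7/24, -1/24), radius 1/84; t3: center (-1/4, -1/2), radius 1/9; t4: center (-1/4, 1/4), radius 1/10 and the second t1: center (-1/4, 1/4), radius 1/9; t2: center (5/18, -1/18), radius 1/81; t3: center (2/9, -1/18), radius 1/81; t4: center (0, -1/4), radius 1/9


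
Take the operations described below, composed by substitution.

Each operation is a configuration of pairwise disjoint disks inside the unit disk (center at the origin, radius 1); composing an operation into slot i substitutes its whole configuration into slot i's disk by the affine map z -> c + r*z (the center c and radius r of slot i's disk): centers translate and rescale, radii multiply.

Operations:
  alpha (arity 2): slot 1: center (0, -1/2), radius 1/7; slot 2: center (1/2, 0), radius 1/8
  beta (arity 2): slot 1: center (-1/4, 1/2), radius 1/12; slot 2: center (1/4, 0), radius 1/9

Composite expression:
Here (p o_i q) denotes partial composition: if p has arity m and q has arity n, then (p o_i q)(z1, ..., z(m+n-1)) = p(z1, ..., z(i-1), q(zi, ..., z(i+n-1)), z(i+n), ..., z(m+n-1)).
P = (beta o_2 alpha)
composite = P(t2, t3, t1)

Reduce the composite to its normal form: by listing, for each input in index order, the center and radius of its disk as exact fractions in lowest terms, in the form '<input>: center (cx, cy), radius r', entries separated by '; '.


Nesting under beta composes maps z -> c + r*z down each t-path.
t2 passes through 1 substitution, ending at center (-1/4, 1/2), radius 1/12
t3 passes through 2 substitutions, ending at center (1/4, -1/18), radius 1/63
t1 passes through 2 substitutions, ending at center (11/36, 0), radius 1/72

t1: center (11/36, 0), radius 1/72; t2: center (-1/4, 1/2), radius 1/12; t3: center (1/4, -1/18), radius 1/63


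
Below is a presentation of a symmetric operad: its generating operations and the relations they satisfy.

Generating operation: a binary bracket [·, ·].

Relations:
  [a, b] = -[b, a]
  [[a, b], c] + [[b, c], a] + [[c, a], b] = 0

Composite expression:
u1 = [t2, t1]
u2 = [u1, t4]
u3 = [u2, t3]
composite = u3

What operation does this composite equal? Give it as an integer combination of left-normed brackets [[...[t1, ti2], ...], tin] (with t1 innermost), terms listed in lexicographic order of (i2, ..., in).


In the tensor algebra, words opening t1 carry the t1-anchored form.
Composite bracket: [[[t2, t1], t4], t3]
Each bracket splits as ab - ba, giving 8 signed words (2^3 = 8).
Coefficients come from the t1-initial words:
  t1t2t4t3 (sign -1) contributes -[[[t1, t2], t4], t3]

-[[[t1, t2], t4], t3]


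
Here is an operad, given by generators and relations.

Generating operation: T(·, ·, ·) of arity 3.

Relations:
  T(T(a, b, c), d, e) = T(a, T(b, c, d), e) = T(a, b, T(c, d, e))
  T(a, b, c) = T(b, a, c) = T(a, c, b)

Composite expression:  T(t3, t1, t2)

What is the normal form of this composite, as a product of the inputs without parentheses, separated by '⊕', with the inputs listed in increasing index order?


Both nesting and order wash out for T; what remains is which t's occur.
T(t3, t1, t2) spells out as t3 ⊕ t1 ⊕ t2
putting the inputs in ascending order: t1 ⊕ t2 ⊕ t3

t1 ⊕ t2 ⊕ t3


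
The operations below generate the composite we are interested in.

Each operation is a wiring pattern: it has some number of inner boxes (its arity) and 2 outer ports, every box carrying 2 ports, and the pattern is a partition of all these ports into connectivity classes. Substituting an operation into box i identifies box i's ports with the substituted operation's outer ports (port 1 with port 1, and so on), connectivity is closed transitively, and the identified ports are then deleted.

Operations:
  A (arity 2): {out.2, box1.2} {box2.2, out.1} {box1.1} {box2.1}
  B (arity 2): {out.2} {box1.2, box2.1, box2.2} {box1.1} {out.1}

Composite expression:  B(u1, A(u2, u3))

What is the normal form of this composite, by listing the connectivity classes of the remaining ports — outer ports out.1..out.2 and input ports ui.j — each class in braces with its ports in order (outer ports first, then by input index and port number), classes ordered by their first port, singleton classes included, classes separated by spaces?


{out.1} {out.2} {u1.1} {u1.2, u2.2, u3.2} {u2.1} {u3.1}


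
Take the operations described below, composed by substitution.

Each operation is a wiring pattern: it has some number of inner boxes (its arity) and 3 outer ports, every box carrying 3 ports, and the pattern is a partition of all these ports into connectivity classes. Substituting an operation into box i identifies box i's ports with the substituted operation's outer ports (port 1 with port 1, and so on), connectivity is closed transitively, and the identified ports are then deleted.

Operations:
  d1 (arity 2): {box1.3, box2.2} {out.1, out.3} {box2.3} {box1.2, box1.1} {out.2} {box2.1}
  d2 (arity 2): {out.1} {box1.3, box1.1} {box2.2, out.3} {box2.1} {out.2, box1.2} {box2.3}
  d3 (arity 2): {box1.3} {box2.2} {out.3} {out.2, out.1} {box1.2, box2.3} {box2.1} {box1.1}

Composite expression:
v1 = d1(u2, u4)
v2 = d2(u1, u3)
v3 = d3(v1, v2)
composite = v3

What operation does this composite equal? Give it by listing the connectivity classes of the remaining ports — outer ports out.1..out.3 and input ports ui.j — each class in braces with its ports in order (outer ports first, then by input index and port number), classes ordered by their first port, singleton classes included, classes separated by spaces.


Reachability decides: close wires over d3-identified ports.
after d1, the pattern on (u2, u4) reads {out.1, out.3} {out.2} {u2.1, u2.2} {u2.3, u4.2} {u4.1} {u4.3} (out.j = its outer ports)
after d2, the pattern on (u1, u3) reads {out.1} {out.2, u1.2} {out.3, u3.2} {u1.1, u1.3} {u3.1} {u3.3} (out.j = its outer ports)
after d3, the pattern on (u2, u4, u1, u3) reads {out.1, out.2} {out.3} {u1.1, u1.3} {u1.2} {u2.1, u2.2} {u2.3, u4.2} {u3.1} {u3.2} {u3.3} {u4.1} {u4.3} (out.j = its outer ports)

{out.1, out.2} {out.3} {u1.1, u1.3} {u1.2} {u2.1, u2.2} {u2.3, u4.2} {u3.1} {u3.2} {u3.3} {u4.1} {u4.3}


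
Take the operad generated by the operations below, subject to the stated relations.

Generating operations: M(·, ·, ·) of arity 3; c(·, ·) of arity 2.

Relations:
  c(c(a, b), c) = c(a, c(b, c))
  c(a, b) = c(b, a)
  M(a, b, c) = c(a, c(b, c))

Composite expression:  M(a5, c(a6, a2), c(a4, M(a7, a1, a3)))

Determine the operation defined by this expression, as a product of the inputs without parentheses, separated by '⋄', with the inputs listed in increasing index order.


a1 ⋄ a2 ⋄ a3 ⋄ a4 ⋄ a5 ⋄ a6 ⋄ a7

Key point: M commutes, so take the a-inputs in any fixed order.
c(a6, a2) reduces to a6 ⋄ a2
M(a7, a1, a3) reduces to a7 ⋄ a1 ⋄ a3
c(a4, M(a7, a1, a3)) reduces to a4 ⋄ a7 ⋄ a1 ⋄ a3
M(a5, c(a6, a2), c(a4, M(a7, a1, a3))) reduces to a5 ⋄ a6 ⋄ a2 ⋄ a4 ⋄ a7 ⋄ a1 ⋄ a3
commutativity sorts the factors: a1 ⋄ a2 ⋄ a3 ⋄ a4 ⋄ a5 ⋄ a6 ⋄ a7


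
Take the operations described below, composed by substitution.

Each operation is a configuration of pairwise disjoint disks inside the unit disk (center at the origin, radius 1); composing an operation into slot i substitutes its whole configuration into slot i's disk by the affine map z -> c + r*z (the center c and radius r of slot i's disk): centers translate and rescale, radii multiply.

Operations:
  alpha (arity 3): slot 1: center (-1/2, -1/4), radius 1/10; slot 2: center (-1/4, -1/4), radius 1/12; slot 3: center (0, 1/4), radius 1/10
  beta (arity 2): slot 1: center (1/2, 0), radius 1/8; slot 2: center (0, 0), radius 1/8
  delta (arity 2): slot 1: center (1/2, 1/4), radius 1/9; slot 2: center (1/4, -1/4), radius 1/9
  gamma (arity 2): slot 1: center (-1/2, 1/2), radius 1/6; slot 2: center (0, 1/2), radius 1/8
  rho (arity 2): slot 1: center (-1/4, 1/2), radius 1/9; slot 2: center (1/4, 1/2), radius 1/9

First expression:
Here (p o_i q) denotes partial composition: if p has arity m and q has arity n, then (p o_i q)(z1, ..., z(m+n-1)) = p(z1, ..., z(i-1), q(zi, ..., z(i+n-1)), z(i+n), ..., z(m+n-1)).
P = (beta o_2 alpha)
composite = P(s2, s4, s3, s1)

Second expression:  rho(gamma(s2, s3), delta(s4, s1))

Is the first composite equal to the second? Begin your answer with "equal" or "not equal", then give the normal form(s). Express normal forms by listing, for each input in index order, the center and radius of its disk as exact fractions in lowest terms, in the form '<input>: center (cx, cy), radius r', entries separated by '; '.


not equal; the first gives s1: center (0, 1/32), radius 1/80; s2: center (1/2, 0), radius 1/8; s3: center (-1/32, -1/32), radius 1/96; s4: center (-1/16, -1/32), radius 1/80 and the second s1: center (5/18, 17/36), radius 1/81; s2: center (-11/36, 5/9), radius 1/54; s3: center (-1/4, 5/9), radius 1/72; s4: center (11/36, 19/36), radius 1/81

The first composite normalizes to s1: center (0, 1/32), radius 1/80; s2: center (1/2, 0), radius 1/8; s3: center (-1/32, -1/32), radius 1/96; s4: center (-1/16, -1/32), radius 1/80
The second composite normalizes to s1: center (5/18, 17/36), radius 1/81; s2: center (-11/36, 5/9), radius 1/54; s3: center (-1/4, 5/9), radius 1/72; s4: center (11/36, 19/36), radius 1/81
Different reductions; not equal.


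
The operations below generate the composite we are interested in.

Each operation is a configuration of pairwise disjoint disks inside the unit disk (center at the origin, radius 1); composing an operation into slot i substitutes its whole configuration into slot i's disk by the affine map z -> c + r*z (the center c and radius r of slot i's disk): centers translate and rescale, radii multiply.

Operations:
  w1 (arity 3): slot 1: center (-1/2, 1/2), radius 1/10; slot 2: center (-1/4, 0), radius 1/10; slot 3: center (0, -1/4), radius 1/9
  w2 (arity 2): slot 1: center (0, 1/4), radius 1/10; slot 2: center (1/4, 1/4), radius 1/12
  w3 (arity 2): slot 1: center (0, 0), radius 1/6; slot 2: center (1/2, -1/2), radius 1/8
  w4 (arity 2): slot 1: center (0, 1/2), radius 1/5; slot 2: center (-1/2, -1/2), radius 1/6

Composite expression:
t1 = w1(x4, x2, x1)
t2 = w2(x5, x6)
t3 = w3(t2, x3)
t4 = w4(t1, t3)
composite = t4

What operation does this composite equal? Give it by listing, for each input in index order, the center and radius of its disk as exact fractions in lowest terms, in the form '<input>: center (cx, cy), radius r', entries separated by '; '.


x1: center (0, 9/20), radius 1/45; x2: center (-1/20, 1/2), radius 1/50; x3: center (-5/12, -7/12), radius 1/48; x4: center (-1/10, 3/5), radius 1/50; x5: center (-1/2, -71/144), radius 1/360; x6: center (-71/144, -71/144), radius 1/432

Each x-disk chains the slot maps above it in w4; radii multiply.
input x4: applying the 2 nested substitutions gives center (-1/10, 3/5), radius 1/50
input x2: applying the 2 nested substitutions gives center (-1/20, 1/2), radius 1/50
input x1: applying the 2 nested substitutions gives center (0, 9/20), radius 1/45
input x5: applying the 3 nested substitutions gives center (-1/2, -71/144), radius 1/360
input x6: applying the 3 nested substitutions gives center (-71/144, -71/144), radius 1/432
input x3: applying the 2 nested substitutions gives center (-5/12, -7/12), radius 1/48


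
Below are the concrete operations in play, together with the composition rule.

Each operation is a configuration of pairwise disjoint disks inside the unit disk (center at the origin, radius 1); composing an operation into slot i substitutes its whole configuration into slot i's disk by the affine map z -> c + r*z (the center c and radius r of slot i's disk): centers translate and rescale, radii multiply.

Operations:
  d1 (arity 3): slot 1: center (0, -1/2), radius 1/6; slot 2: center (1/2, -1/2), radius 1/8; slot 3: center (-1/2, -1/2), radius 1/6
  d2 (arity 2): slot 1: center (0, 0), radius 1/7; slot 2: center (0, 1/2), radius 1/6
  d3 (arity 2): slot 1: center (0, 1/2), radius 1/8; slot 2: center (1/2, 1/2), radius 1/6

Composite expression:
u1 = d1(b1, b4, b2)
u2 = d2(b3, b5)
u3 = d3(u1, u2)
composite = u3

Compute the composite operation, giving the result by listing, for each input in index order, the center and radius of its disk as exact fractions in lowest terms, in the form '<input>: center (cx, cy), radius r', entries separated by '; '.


Below d3, radii multiply path by path; the b-disk centers shift.
tracing b1 down its 2-map path: center (0, 7/16), radius 1/48
tracing b4 down its 2-map path: center (1/16, 7/16), radius 1/64
tracing b2 down its 2-map path: center (-1/16, 7/16), radius 1/48
tracing b3 down its 2-map path: center (1/2, 1/2), radius 1/42
tracing b5 down its 2-map path: center (1/2, 7/12), radius 1/36

b1: center (0, 7/16), radius 1/48; b2: center (-1/16, 7/16), radius 1/48; b3: center (1/2, 1/2), radius 1/42; b4: center (1/16, 7/16), radius 1/64; b5: center (1/2, 7/12), radius 1/36


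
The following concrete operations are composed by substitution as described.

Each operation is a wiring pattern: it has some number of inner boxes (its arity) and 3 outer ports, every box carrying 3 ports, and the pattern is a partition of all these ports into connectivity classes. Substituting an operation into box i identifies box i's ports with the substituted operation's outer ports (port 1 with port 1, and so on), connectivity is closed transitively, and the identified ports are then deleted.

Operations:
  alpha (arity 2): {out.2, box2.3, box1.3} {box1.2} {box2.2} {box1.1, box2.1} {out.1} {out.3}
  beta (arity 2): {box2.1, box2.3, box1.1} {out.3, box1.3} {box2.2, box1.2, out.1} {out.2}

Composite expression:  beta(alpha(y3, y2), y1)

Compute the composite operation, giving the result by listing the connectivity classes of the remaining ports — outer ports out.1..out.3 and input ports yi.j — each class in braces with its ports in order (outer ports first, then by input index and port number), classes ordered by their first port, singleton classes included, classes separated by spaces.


{out.1, y1.2, y2.3, y3.3} {out.2} {out.3} {y1.1, y1.3} {y2.1, y3.1} {y2.2} {y3.2}

After gluing at beta, chains via deleted ports link the y-ports.
after alpha, the pattern on (y3, y2) reads {out.1} {out.2, y2.3, y3.3} {out.3} {y2.1, y3.1} {y2.2} {y3.2} (out.j = its outer ports)
after beta, the pattern on (y3, y2, y1) reads {out.1, y1.2, y2.3, y3.3} {out.2} {out.3} {y1.1, y1.3} {y2.1, y3.1} {y2.2} {y3.2} (out.j = its outer ports)


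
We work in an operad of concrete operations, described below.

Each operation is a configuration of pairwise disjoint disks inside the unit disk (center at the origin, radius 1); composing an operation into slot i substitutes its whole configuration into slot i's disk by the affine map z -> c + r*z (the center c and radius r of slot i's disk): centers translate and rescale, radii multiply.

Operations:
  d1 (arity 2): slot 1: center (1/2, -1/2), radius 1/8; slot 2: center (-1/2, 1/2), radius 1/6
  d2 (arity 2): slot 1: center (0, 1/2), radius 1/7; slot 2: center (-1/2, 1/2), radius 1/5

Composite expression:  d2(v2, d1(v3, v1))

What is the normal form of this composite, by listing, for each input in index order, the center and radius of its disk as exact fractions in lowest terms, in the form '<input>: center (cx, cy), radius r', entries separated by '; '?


v1: center (-3/5, 3/5), radius 1/30; v2: center (0, 1/2), radius 1/7; v3: center (-2/5, 2/5), radius 1/40


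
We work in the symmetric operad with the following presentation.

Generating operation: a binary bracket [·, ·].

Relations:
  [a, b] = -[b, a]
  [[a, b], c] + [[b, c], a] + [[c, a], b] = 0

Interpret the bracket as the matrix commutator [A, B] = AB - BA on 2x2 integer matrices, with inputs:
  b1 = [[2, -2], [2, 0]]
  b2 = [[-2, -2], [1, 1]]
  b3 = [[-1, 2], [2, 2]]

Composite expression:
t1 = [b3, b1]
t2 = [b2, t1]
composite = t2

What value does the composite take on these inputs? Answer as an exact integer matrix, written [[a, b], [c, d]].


[[-22, 26], [46, 22]]

[b3, b1] = [[8, 2], [10, -8]]
[b2, [b3, b1]] = [[-22, 26], [46, 22]]


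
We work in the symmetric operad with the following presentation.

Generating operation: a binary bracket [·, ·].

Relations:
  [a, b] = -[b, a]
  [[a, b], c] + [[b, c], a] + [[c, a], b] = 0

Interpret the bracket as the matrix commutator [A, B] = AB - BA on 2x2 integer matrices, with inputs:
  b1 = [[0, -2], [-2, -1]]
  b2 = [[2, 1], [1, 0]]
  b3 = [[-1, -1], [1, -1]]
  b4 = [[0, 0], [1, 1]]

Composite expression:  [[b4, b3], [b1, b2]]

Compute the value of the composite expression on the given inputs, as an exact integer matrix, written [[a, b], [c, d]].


[[-10, 10], [10, 10]]


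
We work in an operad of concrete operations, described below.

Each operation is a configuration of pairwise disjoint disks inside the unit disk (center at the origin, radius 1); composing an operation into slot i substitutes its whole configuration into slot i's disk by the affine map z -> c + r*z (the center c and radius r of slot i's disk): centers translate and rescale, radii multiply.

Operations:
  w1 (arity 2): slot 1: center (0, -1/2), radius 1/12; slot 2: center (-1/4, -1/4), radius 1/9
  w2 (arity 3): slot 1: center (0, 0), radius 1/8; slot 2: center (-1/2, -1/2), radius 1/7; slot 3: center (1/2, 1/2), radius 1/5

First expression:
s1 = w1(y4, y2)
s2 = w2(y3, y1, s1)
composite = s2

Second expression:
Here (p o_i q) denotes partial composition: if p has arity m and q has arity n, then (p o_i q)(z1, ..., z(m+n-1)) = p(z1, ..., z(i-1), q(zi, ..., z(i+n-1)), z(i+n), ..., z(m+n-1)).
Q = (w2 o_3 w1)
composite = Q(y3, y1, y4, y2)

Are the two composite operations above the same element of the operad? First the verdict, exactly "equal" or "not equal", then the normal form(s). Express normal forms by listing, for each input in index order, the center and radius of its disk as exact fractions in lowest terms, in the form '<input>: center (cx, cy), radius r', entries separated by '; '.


equal — both sides give y1: center (-1/2, -1/2), radius 1/7; y2: center (9/20, 9/20), radius 1/45; y3: center (0, 0), radius 1/8; y4: center (1/2, 2/5), radius 1/60

Reducing the first expression gives y1: center (-1/2, -1/2), radius 1/7; y2: center (9/20, 9/20), radius 1/45; y3: center (0, 0), radius 1/8; y4: center (1/2, 2/5), radius 1/60
Reducing the second expression gives y1: center (-1/2, -1/2), radius 1/7; y2: center (9/20, 9/20), radius 1/45; y3: center (0, 0), radius 1/8; y4: center (1/2, 2/5), radius 1/60
One common form — equal.


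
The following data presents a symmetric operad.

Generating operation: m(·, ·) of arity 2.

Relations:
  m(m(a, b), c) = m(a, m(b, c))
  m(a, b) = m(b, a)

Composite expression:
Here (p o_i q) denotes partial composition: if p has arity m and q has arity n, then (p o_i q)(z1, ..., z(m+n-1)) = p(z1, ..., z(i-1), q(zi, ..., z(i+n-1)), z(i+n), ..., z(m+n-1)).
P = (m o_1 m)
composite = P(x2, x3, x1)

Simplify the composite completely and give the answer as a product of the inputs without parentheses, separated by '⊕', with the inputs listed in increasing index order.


x1 ⊕ x2 ⊕ x3


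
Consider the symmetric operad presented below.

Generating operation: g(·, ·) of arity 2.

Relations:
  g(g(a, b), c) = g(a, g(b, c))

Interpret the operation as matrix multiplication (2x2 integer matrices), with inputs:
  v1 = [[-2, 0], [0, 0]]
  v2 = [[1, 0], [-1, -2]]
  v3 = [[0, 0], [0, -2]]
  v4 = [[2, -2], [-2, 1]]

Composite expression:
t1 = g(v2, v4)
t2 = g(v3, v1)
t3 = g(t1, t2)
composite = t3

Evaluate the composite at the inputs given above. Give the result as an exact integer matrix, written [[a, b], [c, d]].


g(v2, v4) = [[2, -2], [2, 0]]
g(v3, v1) = [[0, 0], [0, 0]]
g(g(v2, v4), g(v3, v1)) = [[0, 0], [0, 0]]

[[0, 0], [0, 0]]


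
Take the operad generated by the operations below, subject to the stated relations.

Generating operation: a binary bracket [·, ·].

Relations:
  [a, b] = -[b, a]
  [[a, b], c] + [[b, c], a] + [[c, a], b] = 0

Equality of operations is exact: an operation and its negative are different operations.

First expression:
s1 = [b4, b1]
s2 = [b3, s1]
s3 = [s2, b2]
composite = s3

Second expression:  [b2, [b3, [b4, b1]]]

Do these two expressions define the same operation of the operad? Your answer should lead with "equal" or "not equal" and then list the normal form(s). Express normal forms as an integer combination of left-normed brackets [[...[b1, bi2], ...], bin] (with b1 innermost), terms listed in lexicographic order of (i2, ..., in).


Reducing the first expression gives [[[b1, b4], b3], b2]
Reducing the second expression gives -[[[b1, b4], b3], b2]
The forms do not match — not equal.

not equal; the first gives [[[b1, b4], b3], b2] and the second -[[[b1, b4], b3], b2]


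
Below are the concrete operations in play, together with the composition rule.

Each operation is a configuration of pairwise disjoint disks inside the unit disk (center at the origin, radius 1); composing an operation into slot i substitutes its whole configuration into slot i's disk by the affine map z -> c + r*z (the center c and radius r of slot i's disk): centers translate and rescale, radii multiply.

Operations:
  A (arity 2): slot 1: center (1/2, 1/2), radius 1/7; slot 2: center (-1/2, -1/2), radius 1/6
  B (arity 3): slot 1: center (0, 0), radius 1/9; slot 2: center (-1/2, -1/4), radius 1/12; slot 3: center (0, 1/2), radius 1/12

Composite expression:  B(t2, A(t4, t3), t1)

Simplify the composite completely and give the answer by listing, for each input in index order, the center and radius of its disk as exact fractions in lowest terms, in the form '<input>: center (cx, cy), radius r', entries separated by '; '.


Affine substitution under B: radii multiply and t-centers shift.
tracing t2 down its 1-map path: center (0, 0), radius 1/9
tracing t4 down its 2-map path: center (-11/24, -5/24), radius 1/84
tracing t3 down its 2-map path: center (-13/24, -7/24), radius 1/72
tracing t1 down its 1-map path: center (0, 1/2), radius 1/12

t1: center (0, 1/2), radius 1/12; t2: center (0, 0), radius 1/9; t3: center (-13/24, -7/24), radius 1/72; t4: center (-11/24, -5/24), radius 1/84


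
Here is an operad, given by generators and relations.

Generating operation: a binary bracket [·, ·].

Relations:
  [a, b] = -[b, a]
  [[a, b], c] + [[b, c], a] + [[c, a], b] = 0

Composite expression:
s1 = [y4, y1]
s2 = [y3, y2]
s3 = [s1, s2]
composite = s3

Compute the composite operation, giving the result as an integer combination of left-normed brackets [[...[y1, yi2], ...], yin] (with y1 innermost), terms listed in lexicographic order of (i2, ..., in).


Expand each bracket as ab - ba; the y1-initial words give the coefficients.
Composite bracket: [[y4, y1], [y3, y2]]
Each bracket splits as ab - ba, giving 8 signed words (2^3 = 8).
Coefficients come from the y1-initial words:
  the word y1y4y2y3 carries sign +1 and contributes +[[[y1, y4], y2], y3]
  the word y1y4y3y2 carries sign -1 and contributes -[[[y1, y4], y3], y2]

[[[y1, y4], y2], y3] - [[[y1, y4], y3], y2]


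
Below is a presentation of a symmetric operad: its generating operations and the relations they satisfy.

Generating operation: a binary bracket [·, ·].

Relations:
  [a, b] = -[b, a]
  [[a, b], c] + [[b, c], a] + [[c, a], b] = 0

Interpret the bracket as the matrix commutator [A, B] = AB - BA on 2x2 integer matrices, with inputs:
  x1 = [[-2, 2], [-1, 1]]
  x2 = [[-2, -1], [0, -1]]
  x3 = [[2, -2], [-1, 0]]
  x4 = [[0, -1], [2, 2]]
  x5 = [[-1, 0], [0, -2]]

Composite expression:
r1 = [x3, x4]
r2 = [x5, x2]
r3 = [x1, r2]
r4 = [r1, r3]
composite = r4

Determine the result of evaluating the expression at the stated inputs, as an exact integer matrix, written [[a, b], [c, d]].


[[6, -42], [4, -6]]


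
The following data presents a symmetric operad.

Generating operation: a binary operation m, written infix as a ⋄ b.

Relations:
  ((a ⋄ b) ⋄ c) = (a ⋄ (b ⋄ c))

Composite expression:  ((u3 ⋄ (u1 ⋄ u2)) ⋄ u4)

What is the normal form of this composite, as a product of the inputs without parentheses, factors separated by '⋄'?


u3 ⋄ u1 ⋄ u2 ⋄ u4

Every regrouping of m is equal, so read the u-inputs in written order.
(u1 ⋄ u2) linearizes to u1 ⋄ u2
(u3 ⋄ (u1 ⋄ u2)) linearizes to u3 ⋄ u1 ⋄ u2
((u3 ⋄ (u1 ⋄ u2)) ⋄ u4) linearizes to u3 ⋄ u1 ⋄ u2 ⋄ u4


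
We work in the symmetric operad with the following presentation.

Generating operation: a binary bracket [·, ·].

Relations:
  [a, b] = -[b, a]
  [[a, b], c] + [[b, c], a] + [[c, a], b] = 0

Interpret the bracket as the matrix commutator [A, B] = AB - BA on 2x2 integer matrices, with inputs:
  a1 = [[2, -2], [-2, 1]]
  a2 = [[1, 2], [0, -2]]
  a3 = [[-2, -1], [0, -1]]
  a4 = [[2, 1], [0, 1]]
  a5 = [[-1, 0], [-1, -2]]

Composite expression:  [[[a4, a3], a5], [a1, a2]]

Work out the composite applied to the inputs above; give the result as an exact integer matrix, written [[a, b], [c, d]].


[[0, 0], [0, 0]]


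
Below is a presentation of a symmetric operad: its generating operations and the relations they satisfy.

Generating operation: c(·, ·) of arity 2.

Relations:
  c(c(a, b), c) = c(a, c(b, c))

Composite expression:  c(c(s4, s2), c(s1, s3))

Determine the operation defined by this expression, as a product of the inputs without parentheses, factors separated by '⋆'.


s4 ⋆ s2 ⋆ s1 ⋆ s3

Under associativity of c, the answer is the s's in reading order.
c(s4, s2) reduces to s4 ⋆ s2
c(s1, s3) reduces to s1 ⋆ s3
c(c(s4, s2), c(s1, s3)) reduces to s4 ⋆ s2 ⋆ s1 ⋆ s3


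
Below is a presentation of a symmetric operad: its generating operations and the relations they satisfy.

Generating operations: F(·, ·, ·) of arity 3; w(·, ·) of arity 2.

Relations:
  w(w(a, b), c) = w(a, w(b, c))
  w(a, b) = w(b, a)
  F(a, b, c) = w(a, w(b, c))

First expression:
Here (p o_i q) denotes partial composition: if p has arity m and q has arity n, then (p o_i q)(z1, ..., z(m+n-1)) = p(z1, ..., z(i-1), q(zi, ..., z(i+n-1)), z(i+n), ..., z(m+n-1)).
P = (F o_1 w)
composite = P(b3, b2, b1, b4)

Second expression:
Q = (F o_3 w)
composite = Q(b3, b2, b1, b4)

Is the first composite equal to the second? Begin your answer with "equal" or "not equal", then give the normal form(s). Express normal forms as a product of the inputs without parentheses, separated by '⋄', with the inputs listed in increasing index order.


In normal form, the first expression is b1 ⋄ b2 ⋄ b3 ⋄ b4
In normal form, the second expression is b1 ⋄ b2 ⋄ b3 ⋄ b4
The forms coincide; equal.

equal: each reduces to b1 ⋄ b2 ⋄ b3 ⋄ b4


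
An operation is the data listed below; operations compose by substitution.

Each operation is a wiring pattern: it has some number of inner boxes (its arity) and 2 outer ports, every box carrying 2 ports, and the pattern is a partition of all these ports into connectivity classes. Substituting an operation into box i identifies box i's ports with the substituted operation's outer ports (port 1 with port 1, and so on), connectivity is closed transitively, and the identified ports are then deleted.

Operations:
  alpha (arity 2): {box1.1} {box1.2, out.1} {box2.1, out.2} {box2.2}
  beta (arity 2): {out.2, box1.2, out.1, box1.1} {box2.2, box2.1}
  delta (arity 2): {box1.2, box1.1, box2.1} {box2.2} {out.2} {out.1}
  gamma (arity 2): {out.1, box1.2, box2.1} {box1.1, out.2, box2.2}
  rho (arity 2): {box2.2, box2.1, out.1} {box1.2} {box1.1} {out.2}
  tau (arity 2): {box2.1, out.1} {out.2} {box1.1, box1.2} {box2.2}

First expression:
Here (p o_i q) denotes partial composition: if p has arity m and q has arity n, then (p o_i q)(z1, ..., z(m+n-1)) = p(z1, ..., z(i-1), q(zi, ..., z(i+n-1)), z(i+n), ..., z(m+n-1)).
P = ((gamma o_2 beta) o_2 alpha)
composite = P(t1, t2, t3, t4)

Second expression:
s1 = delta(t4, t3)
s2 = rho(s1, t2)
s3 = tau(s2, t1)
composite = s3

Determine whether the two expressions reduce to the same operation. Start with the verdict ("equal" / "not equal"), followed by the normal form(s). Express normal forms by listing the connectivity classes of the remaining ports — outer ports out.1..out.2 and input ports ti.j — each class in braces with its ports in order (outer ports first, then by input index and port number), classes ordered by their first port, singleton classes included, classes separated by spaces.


not equal: they reduce to {out.1, out.2, t1.1, t1.2, t2.2, t3.1} {t2.1} {t3.2} {t4.1, t4.2} and {out.1, t1.1} {out.2} {t1.2} {t2.1, t2.2} {t3.1, t4.1, t4.2} {t3.2}

In normal form, the first expression is {out.1, out.2, t1.1, t1.2, t2.2, t3.1} {t2.1} {t3.2} {t4.1, t4.2}
In normal form, the second expression is {out.1, t1.1} {out.2} {t1.2} {t2.1, t2.2} {t3.1, t4.1, t4.2} {t3.2}
No match — not equal.


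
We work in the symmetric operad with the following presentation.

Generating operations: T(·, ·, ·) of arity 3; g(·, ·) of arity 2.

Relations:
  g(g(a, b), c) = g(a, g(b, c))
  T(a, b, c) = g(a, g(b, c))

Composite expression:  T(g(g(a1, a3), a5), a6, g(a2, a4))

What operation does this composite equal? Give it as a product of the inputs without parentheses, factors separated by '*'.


a1 * a3 * a5 * a6 * a2 * a4


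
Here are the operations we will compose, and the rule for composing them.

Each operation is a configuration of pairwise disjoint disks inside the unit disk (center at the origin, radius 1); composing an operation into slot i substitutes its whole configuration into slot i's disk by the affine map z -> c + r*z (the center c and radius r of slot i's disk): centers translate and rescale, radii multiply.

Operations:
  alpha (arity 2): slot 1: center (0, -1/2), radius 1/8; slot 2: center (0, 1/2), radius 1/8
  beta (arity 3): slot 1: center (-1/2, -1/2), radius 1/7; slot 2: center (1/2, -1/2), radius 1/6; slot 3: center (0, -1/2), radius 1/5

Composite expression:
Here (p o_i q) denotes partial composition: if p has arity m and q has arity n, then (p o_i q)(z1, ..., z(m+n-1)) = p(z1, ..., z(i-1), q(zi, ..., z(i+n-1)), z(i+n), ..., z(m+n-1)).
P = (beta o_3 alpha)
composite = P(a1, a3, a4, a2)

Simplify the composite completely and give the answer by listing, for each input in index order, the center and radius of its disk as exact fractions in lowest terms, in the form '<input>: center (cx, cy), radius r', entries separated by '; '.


Below beta, radii multiply path by path; the a-disk centers shift.
a1 passes through 1 substitution, ending at center (-1/2, -1/2), radius 1/7
a3 passes through 1 substitution, ending at center (1/2, -1/2), radius 1/6
a4 passes through 2 substitutions, ending at center (0, -3/5), radius 1/40
a2 passes through 2 substitutions, ending at center (0, -2/5), radius 1/40

a1: center (-1/2, -1/2), radius 1/7; a2: center (0, -2/5), radius 1/40; a3: center (1/2, -1/2), radius 1/6; a4: center (0, -3/5), radius 1/40


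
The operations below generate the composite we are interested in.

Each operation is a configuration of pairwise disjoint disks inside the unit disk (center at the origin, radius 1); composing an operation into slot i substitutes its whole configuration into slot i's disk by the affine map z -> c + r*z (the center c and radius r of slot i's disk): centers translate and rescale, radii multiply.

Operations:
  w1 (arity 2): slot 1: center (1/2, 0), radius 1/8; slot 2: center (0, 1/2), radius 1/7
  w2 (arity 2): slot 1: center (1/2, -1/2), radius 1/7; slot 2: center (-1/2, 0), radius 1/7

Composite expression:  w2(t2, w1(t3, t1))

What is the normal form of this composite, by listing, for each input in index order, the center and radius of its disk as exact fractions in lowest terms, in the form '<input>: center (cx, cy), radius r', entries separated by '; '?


t1: center (-1/2, 1/14), radius 1/49; t2: center (1/2, -1/2), radius 1/7; t3: center (-3/7, 0), radius 1/56


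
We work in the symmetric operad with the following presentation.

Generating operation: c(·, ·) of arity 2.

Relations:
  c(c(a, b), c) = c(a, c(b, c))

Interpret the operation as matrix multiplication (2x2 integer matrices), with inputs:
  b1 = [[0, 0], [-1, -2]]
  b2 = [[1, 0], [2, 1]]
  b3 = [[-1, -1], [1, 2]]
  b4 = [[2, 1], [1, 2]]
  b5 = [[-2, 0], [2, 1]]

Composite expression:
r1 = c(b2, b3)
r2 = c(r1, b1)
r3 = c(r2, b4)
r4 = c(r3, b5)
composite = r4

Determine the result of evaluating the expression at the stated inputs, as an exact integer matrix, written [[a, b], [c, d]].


[[2, 5], [0, 0]]

c(b2, b3) = [[-1, -1], [-1, 0]]
c(c(b2, b3), b1) = [[1, 2], [0, 0]]
c(c(c(b2, b3), b1), b4) = [[4, 5], [0, 0]]
c(c(c(c(b2, b3), b1), b4), b5) = [[2, 5], [0, 0]]


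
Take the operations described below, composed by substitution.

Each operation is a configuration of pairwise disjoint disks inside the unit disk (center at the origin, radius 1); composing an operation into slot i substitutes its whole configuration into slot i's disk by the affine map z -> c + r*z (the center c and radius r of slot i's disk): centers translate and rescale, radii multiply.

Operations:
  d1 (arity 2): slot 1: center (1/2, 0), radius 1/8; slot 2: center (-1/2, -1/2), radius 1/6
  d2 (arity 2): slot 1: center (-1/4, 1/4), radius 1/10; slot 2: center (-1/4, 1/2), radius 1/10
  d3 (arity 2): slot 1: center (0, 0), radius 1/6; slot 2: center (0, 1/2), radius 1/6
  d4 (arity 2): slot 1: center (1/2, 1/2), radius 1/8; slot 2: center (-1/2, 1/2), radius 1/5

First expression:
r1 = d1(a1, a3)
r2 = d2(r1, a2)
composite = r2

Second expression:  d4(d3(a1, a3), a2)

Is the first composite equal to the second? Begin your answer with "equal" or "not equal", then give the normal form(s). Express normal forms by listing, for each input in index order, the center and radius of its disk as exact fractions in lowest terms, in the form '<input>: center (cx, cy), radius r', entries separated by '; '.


Normal form of the first expression: a1: center (-1/5, 1/4), radius 1/80; a2: center (-1/4, 1/2), radius 1/10; a3: center (-3/10, 1/5), radius 1/60
Normal form of the second expression: a1: center (1/2, 1/2), radius 1/48; a2: center (-1/2, 1/2), radius 1/5; a3: center (1/2, 9/16), radius 1/48
No match — not equal.

not equal; first: a1: center (-1/5, 1/4), radius 1/80; a2: center (-1/4, 1/2), radius 1/10; a3: center (-3/10, 1/5), radius 1/60; second: a1: center (1/2, 1/2), radius 1/48; a2: center (-1/2, 1/2), radius 1/5; a3: center (1/2, 9/16), radius 1/48


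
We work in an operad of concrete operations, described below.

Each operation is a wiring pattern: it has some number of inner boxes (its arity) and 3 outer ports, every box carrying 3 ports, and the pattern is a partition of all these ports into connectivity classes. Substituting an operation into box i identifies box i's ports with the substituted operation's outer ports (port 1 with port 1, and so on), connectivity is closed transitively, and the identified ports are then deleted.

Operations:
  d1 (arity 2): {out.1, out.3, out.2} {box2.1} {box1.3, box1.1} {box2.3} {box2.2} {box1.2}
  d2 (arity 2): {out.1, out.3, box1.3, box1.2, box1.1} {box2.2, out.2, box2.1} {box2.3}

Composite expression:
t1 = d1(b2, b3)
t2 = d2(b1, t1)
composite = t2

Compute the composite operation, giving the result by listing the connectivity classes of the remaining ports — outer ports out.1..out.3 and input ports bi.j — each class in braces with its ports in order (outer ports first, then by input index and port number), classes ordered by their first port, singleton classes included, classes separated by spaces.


{out.1, out.3, b1.1, b1.2, b1.3} {out.2} {b2.1, b2.3} {b2.2} {b3.1} {b3.2} {b3.3}

Reachability decides: close wires over d2-identified ports.
d1 over (b2, b3) gives {out.1, out.2, out.3} {b2.1, b2.3} {b2.2} {b3.1} {b3.2} {b3.3}, out.j being that stage's outer ports
d2 over (b1, b2, b3) gives {out.1, out.3, b1.1, b1.2, b1.3} {out.2} {b2.1, b2.3} {b2.2} {b3.1} {b3.2} {b3.3}, out.j being that stage's outer ports


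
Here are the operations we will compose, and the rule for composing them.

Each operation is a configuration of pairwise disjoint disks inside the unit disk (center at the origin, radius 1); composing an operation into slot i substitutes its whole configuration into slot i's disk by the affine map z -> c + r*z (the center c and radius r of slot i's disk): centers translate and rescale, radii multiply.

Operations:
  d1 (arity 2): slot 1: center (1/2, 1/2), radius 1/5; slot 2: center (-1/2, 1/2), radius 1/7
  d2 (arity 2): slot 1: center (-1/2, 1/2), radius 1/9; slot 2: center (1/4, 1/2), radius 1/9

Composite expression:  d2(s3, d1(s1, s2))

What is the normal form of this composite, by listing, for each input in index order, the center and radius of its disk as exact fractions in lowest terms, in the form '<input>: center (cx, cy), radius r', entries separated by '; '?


s1: center (11/36, 5/9), radius 1/45; s2: center (7/36, 5/9), radius 1/63; s3: center (-1/2, 1/2), radius 1/9

Affine substitution under d2: radii multiply and s-centers shift.
for s3, the 1-step affine chain lands on center (-1/2, 1/2), radius 1/9
for s1, the 2-step affine chain lands on center (11/36, 5/9), radius 1/45
for s2, the 2-step affine chain lands on center (7/36, 5/9), radius 1/63
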